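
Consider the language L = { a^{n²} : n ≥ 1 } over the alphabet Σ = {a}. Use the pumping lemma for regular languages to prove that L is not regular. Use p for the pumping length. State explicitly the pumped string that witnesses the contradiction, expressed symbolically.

Assume L is regular. Let p be the pumping length given by the pumping lemma.
Take w = a^{p²} ∈ L with |w| = p² ≥ p.
Write w = xyz as guaranteed by the lemma, with |xy| ≤ p and |y| > 0.
Then y = a^k for some k with 1 ≤ k ≤ p.
Pump with i = 2: xy^2z = a^{p²+k}. Since 1 ≤ k ≤ p, p² < p²+k ≤ p²+p < (p+1)², so p²+k lies strictly between consecutive squares and is not a perfect square. So xy^2z ∉ L.
This contradicts the pumping lemma, so L is not regular.

a^{p²+k}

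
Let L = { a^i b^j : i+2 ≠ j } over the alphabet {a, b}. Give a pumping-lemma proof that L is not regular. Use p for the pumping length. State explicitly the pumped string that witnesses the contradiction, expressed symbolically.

a^{p+p!} b^{p+p!+2}

Toward a contradiction, assume L is regular with pumping length p.
Choose w = a^p b^{p+p!+2}. Since p ≠ (p+p!+2)-2 = p+p!, w ∈ L; and |w| ≥ p.
Write w = xyz as guaranteed by the lemma, with |xy| ≤ p and |y| ≥ 1.
The first p characters of w are a's, so xy (and hence y) consists only of a's. Write y = a^k, 1 ≤ k ≤ p.
Since 1 ≤ k ≤ p, k divides p!; set t = 1 + p!/k. Then xy^t z has p + (p!/k)·k = p + p! copies of a. Now the a-count is p+p! and (b-count)-2 = (p+p!+2)-2 = p+p!, so i+2 ≠ j fails. So xy^t z = a^{p+p!} b^{p+p!+2} ∉ L.
This is a contradiction; hence L is not regular.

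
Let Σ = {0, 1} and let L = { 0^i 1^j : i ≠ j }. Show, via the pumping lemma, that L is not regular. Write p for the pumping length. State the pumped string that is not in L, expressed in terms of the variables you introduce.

Assume L is regular. Let p be the pumping length given by the pumping lemma.
Choose w = 0^p 1^{p+p!}. Since p ≠ p+p!, w ∈ L; and |w| ≥ p.
The pumping lemma gives a decomposition w = xyz where |xy| ≤ p and |y| > 0.
Because |xy| ≤ p and w begins with p copies of 0, we have y = 0^k with 1 ≤ k ≤ p.
Since 1 ≤ k ≤ p, k divides p!; set t = 1 + p!/k. Then xy^t z has p + (p!/k)·k = p + p! copies of 0. Now the 0-count equals the 1-count, so i ≠ j fails. So xy^t z = 0^{p+p!} 1^{p+p!} ∉ L.
This is a contradiction; hence L is not regular.

0^{p+p!} 1^{p+p!}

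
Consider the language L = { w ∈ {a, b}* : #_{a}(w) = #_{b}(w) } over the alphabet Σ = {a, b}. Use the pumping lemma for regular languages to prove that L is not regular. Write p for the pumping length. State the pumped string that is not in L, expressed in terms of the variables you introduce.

a^{p+k} b^p

Assume L is regular; let p be its pumping constant.
Choose w = a^p b^p ∈ L with |w| = 2p ≥ p.
By the pumping lemma, w = xyz with |xy| ≤ p and |y| > 0.
The first p characters of w are a's, so xy (and hence y) consists only of a's. Write y = a^k, 1 ≤ k ≤ p.
Pump with i = 2: xy^2z = a^{p+k} b^p has p+k occurrences of a but only p of b. Since k ≥ 1 the counts differ, so xy^2z ∉ L.
This is a contradiction; hence L is not regular.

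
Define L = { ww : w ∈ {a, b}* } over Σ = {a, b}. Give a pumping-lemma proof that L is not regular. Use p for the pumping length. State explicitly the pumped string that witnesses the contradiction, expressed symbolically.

a^{p+k} b^p a^p b^p

Suppose for contradiction that L is regular, and let p be the pumping length.
Take w = a^p b^p a^p b^p = uu where u = a^pb^p; then w ∈ L and |w| = 4p ≥ p.
By the pumping lemma, w = xyz with |xy| ≤ p and |y| > 0.
Since the first p symbols of w are all a's and |xy| ≤ p, y lies entirely in the leading a-block: y = a^k for some k with 1 ≤ k ≤ p.
Pump with i = 2: xy^2z = a^{p+k} b^p a^p b^p, of length 4p+k. Suppose this equals vv. The string starts with a and ends with b, so v does too; thus the boundary between the two copies of v is a b→a transition. There is exactly one such transition, at position 2p+k, so |v| = 2p+k and |vv| = 4p+2k ≠ 4p+k since k ≥ 1. So xy^2z ∉ L.
This contradicts the pumping lemma, so L is not regular.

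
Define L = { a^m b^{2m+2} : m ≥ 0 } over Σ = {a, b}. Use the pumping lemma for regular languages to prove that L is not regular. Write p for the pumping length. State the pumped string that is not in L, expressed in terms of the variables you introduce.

a^{p+k} b^{2p+2}

Assume L is regular. Let p be the pumping length given by the pumping lemma.
Choose w = a^p b^{2p+2}, which is in L with |w| = 3p+2 ≥ p.
By the pumping lemma, w = xyz with |xy| ≤ p and |y| ≥ 1.
Since the first p symbols of w are all a's and |xy| ≤ p, y lies entirely in the leading a-block: y = a^k for some k with 1 ≤ k ≤ p.
Pump with i = 2: xy^2z = a^{p+k} b^{2p+2}. For this to lie in L we would need 2p+2 = 2(p+k)+2, which forces k = 0. But k ≥ 1, so xy^2z ∉ L.
Contradiction. Therefore L is not regular.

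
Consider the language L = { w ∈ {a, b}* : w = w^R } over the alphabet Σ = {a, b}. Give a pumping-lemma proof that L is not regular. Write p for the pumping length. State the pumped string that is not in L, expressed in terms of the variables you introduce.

a^{p+k} b a^p

Assume L is regular. Let p be the pumping length given by the pumping lemma.
Take w = a^p b a^p, a palindrome of length 2p+1 ≥ p.
Write w = xyz as guaranteed by the lemma, with |xy| ≤ p and y is nonempty.
Because |xy| ≤ p and w begins with p copies of a, we have y = a^k with 1 ≤ k ≤ p.
Pump with i = 2: xy^2z = a^{p+k} b a^p. Its reverse is a^p b a^{p+k}, which differs from xy^2z since k ≥ 1. So xy^2z is not a palindrome and xy^2z ∉ L.
Contradiction. Therefore L is not regular.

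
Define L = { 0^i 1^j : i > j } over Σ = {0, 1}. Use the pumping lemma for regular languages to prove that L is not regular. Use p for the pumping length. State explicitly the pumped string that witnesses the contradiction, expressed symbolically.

Toward a contradiction, assume L is regular with pumping length p.
Choose w = 0^{p+1} 1^p ∈ L, with |w| = 2p+1 ≥ p.
Write w = xyz as guaranteed by the lemma, with |xy| ≤ p and |y| > 0.
Since the first p symbols of w are all 0's and |xy| ≤ p, y lies entirely in the leading 0-block: y = 0^k for some k with 1 ≤ k ≤ p.
Consider xy^0z = xz = 0^{p+1-k} 1^p. Since k ≥ 1, the 0-count p+1-k is at most p, so i > j fails; thus xz ∉ L.
This is a contradiction; hence L is not regular.

0^{p+1-k} 1^p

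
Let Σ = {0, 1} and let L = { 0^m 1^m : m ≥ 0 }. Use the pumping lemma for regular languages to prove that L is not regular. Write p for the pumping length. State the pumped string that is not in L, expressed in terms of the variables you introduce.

Assume L is regular; let p be its pumping constant.
Choose w = 0^p 1^p, which is in L with |w| = 2p ≥ p.
The pumping lemma gives a decomposition w = xyz where |xy| ≤ p and y is nonempty.
The first p characters of w are 0's, so xy (and hence y) consists only of 0's. Write y = 0^k, 1 ≤ k ≤ p.
Pump with i = 2: xy^2z = 0^{p+k} 1^p. For this to lie in L we would need p = p+k, which forces k = 0. But k ≥ 1, so xy^2z ∉ L.
Contradiction. Therefore L is not regular.

0^{p+k} 1^p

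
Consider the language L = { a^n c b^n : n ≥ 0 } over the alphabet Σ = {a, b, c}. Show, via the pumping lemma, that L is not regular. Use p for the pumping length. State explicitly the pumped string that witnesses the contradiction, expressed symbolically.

Assume L is regular. Let p be the pumping length given by the pumping lemma.
Take w = a^p c b^p ∈ L with |w| = 2p+1 ≥ p.
Write w = xyz as guaranteed by the lemma, with |xy| ≤ p and y is nonempty.
The first p characters of w are a's, so xy (and hence y) consists only of a's. Write y = a^k, 1 ≤ k ≤ p.
Pump with i = 2: xy^2z = a^{p+k} c b^p, which would require p+k = p. But k ≥ 1, so xy^2z ∉ L.
This is a contradiction; hence L is not regular.

a^{p+k} c b^p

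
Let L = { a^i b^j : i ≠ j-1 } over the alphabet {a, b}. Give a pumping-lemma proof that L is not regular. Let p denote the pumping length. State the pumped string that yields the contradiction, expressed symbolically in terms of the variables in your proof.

a^{p+p!} b^{p+p!+1}

Assume L is regular; let p be its pumping constant.
Choose w = a^p b^{p+p!+1}. Since p ≠ (p+p!+1)-1 = p+p!, w ∈ L; and |w| ≥ p.
The pumping lemma gives a decomposition w = xyz where |xy| ≤ p and y is nonempty.
Since the first p symbols of w are all a's and |xy| ≤ p, y lies entirely in the leading a-block: y = a^k for some k with 1 ≤ k ≤ p.
Since 1 ≤ k ≤ p, k divides p!; set t = 1 + p!/k. Then xy^t z has p + (p!/k)·k = p + p! copies of a. Now the a-count is p+p! and (b-count)-1 = (p+p!+1)-1 = p+p!, so i ≠ j-1 fails. So xy^t z = a^{p+p!} b^{p+p!+1} ∉ L.
This is a contradiction; hence L is not regular.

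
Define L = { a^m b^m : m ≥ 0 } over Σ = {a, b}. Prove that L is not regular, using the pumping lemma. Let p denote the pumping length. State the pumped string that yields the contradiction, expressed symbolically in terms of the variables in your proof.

Assume L is regular; let p be its pumping constant.
Choose w = a^p b^p, which is in L with |w| = 2p ≥ p.
By the pumping lemma, w = xyz with |xy| ≤ p and |y| ≥ 1.
Since the first p symbols of w are all a's and |xy| ≤ p, y lies entirely in the leading a-block: y = a^k for some k with 1 ≤ k ≤ p.
Pump with i = 2: xy^2z = a^{p+k} b^p. For this to lie in L we would need p = p+k, which forces k = 0. But k ≥ 1, so xy^2z ∉ L.
This contradicts the pumping lemma, so L is not regular.

a^{p+k} b^p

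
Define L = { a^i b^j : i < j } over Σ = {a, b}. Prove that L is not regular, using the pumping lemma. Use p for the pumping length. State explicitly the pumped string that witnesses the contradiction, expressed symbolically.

Suppose for contradiction that L is regular, and let p be the pumping length.
Choose w = a^p b^{p+1} ∈ L, with |w| = 2p+1 ≥ p.
The pumping lemma gives a decomposition w = xyz where |xy| ≤ p and |y| > 0.
Since the first p symbols of w are all a's and |xy| ≤ p, y lies entirely in the leading a-block: y = a^k for some k with 1 ≤ k ≤ p.
Consider xy^2z = a^{p+k} b^{p+1}. Since k ≥ 1, the a-count p+k is at least p+1, so i < j fails; thus xy^2z ∉ L.
This contradicts the pumping lemma, so L is not regular.

a^{p+k} b^{p+1}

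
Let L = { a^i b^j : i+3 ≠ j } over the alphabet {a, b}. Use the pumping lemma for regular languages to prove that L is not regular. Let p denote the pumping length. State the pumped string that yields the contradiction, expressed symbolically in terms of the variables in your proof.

a^{p+p!} b^{p+p!+3}

Suppose for contradiction that L is regular, and let p be the pumping length.
Choose w = a^p b^{p+p!+3}. Since p ≠ (p+p!+3)-3 = p+p!, w ∈ L; and |w| ≥ p.
By the pumping lemma, w = xyz with |xy| ≤ p and |y| ≥ 1.
The first p characters of w are a's, so xy (and hence y) consists only of a's. Write y = a^k, 1 ≤ k ≤ p.
Since 1 ≤ k ≤ p, k divides p!; set t = 1 + p!/k. Then xy^t z has p + (p!/k)·k = p + p! copies of a. Now the a-count is p+p! and (b-count)-3 = (p+p!+3)-3 = p+p!, so i+3 ≠ j fails. So xy^t z = a^{p+p!} b^{p+p!+3} ∉ L.
This is a contradiction; hence L is not regular.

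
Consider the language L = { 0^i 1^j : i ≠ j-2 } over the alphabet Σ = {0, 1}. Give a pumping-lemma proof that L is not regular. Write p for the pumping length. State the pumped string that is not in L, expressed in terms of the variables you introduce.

0^{p+p!} 1^{p+p!+2}

Assume L is regular; let p be its pumping constant.
Choose w = 0^p 1^{p+p!+2}. Since p ≠ (p+p!+2)-2 = p+p!, w ∈ L; and |w| ≥ p.
The pumping lemma gives a decomposition w = xyz where |xy| ≤ p and y is nonempty.
Since the first p symbols of w are all 0's and |xy| ≤ p, y lies entirely in the leading 0-block: y = 0^k for some k with 1 ≤ k ≤ p.
Since 1 ≤ k ≤ p, k divides p!; set t = 1 + p!/k. Then xy^t z has p + (p!/k)·k = p + p! copies of 0. Now the 0-count is p+p! and (1-count)-2 = (p+p!+2)-2 = p+p!, so i ≠ j-2 fails. So xy^t z = 0^{p+p!} 1^{p+p!+2} ∉ L.
This is a contradiction; hence L is not regular.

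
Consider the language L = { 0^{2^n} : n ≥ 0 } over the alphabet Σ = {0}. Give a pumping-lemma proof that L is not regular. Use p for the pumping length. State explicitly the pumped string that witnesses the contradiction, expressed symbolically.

Suppose for contradiction that L is regular, and let p be the pumping length.
Take w = 0^{2^p} ∈ L with |w| = 2^p ≥ p.
By the pumping lemma, w = xyz with |xy| ≤ p and |y| > 0.
Then y = 0^k for some k with 1 ≤ k ≤ p.
Pump with i = 2: xy^2z = 0^{2^p+k}. Since 1 ≤ k ≤ p < 2^p, we have 2^p < 2^p+k < 2^{p+1}, so 2^p+k is not a power of 2. So xy^2z ∉ L.
This contradicts the pumping lemma, so L is not regular.

0^{2^p+k}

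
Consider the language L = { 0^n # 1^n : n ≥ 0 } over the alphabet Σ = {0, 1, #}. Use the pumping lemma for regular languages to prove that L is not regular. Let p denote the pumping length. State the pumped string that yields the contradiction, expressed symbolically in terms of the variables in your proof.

Suppose for contradiction that L is regular, and let p be the pumping length.
Take w = 0^p # 1^p ∈ L with |w| = 2p+1 ≥ p.
By the pumping lemma, w = xyz with |xy| ≤ p and y is nonempty.
Because |xy| ≤ p and w begins with p copies of 0, we have y = 0^k with 1 ≤ k ≤ p.
Pump with i = 2: xy^2z = 0^{p+k} # 1^p, which would require p+k = p. But k ≥ 1, so xy^2z ∉ L.
This is a contradiction; hence L is not regular.

0^{p+k} # 1^p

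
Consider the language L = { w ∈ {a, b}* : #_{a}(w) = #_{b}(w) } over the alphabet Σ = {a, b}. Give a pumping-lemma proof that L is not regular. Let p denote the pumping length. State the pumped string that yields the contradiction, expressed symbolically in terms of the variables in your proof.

Assume L is regular; let p be its pumping constant.
Choose w = a^p b^p ∈ L with |w| = 2p ≥ p.
Write w = xyz as guaranteed by the lemma, with |xy| ≤ p and |y| ≥ 1.
Because |xy| ≤ p and w begins with p copies of a, we have y = a^k with 1 ≤ k ≤ p.
Pump with i = 2: xy^2z = a^{p+k} b^p has p+k occurrences of a but only p of b. Since k ≥ 1 the counts differ, so xy^2z ∉ L.
This contradicts the pumping lemma, so L is not regular.

a^{p+k} b^p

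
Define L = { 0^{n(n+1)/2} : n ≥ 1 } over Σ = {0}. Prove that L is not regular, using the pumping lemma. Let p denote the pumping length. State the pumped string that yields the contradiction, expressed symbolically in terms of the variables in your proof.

0^{p(p+1)/2+k}

Suppose for contradiction that L is regular, and let p be the pumping length.
Take w = 0^{p(p+1)/2} ∈ L with |w| = p(p+1)/2 ≥ p.
By the pumping lemma, w = xyz with |xy| ≤ p and |y| > 0.
Then y = 0^k for some k with 1 ≤ k ≤ p.
Pump with i = 2: xy^2z = 0^{p(p+1)/2+k}. Since 1 ≤ k ≤ p, p(p+1)/2 < p(p+1)/2+k ≤ p(p+1)/2+p < (p+1)(p+2)/2, so p(p+1)/2+k is strictly between consecutive triangular numbers. So xy^2z ∉ L.
This is a contradiction; hence L is not regular.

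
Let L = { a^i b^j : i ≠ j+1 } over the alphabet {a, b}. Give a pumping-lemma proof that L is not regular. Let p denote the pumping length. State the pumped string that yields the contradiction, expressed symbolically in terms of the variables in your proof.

a^{p+p!} b^{p+p!-1}

Toward a contradiction, assume L is regular with pumping length p.
Choose w = a^p b^{p+p!-1}. Since p ≠ (p+p!-1)+1 = p+p!, w ∈ L; and |w| ≥ p.
The pumping lemma gives a decomposition w = xyz where |xy| ≤ p and |y| > 0.
Since the first p symbols of w are all a's and |xy| ≤ p, y lies entirely in the leading a-block: y = a^k for some k with 1 ≤ k ≤ p.
Since 1 ≤ k ≤ p, k divides p!; set t = 1 + p!/k. Then xy^t z has p + (p!/k)·k = p + p! copies of a. Now the a-count is p+p! and (b-count)+1 = (p+p!-1)+1 = p+p!, so i ≠ j+1 fails. So xy^t z = a^{p+p!} b^{p+p!-1} ∉ L.
Contradiction. Therefore L is not regular.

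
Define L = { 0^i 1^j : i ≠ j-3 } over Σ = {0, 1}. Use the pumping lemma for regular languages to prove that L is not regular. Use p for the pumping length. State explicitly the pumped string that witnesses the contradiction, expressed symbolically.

0^{p+p!} 1^{p+p!+3}

Assume L is regular; let p be its pumping constant.
Choose w = 0^p 1^{p+p!+3}. Since p ≠ (p+p!+3)-3 = p+p!, w ∈ L; and |w| ≥ p.
By the pumping lemma, w = xyz with |xy| ≤ p and |y| ≥ 1.
Because |xy| ≤ p and w begins with p copies of 0, we have y = 0^k with 1 ≤ k ≤ p.
Since 1 ≤ k ≤ p, k divides p!; set t = 1 + p!/k. Then xy^t z has p + (p!/k)·k = p + p! copies of 0. Now the 0-count is p+p! and (1-count)-3 = (p+p!+3)-3 = p+p!, so i ≠ j-3 fails. So xy^t z = 0^{p+p!} 1^{p+p!+3} ∉ L.
This is a contradiction; hence L is not regular.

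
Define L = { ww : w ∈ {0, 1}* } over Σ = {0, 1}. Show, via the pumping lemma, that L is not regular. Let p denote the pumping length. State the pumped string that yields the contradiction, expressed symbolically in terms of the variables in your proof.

0^{p+k} 1^p 0^p 1^p

Assume L is regular. Let p be the pumping length given by the pumping lemma.
Take w = 0^p 1^p 0^p 1^p = uu where u = 0^p1^p; then w ∈ L and |w| = 4p ≥ p.
The pumping lemma gives a decomposition w = xyz where |xy| ≤ p and |y| ≥ 1.
The first p characters of w are 0's, so xy (and hence y) consists only of 0's. Write y = 0^k, 1 ≤ k ≤ p.
Pump with i = 2: xy^2z = 0^{p+k} 1^p 0^p 1^p, of length 4p+k. Suppose this equals vv. The string starts with 0 and ends with 1, so v does too; thus the boundary between the two copies of v is a 1→0 transition. There is exactly one such transition, at position 2p+k, so |v| = 2p+k and |vv| = 4p+2k ≠ 4p+k since k ≥ 1. So xy^2z ∉ L.
This is a contradiction; hence L is not regular.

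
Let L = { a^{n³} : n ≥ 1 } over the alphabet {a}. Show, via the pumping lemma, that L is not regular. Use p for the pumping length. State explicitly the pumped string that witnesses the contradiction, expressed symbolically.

Toward a contradiction, assume L is regular with pumping length p.
Take w = a^{p³} ∈ L with |w| = p³ ≥ p.
Write w = xyz as guaranteed by the lemma, with |xy| ≤ p and y is nonempty.
Then y = a^k for some k with 1 ≤ k ≤ p.
Pump with i = 2: xy^2z = a^{p³+k}. Since 1 ≤ k ≤ p, p³ < p³+k ≤ p³+p < p³+3p²+3p+1 = (p+1)³, so p³+k is not a perfect cube. So xy^2z ∉ L.
This contradicts the pumping lemma, so L is not regular.

a^{p³+k}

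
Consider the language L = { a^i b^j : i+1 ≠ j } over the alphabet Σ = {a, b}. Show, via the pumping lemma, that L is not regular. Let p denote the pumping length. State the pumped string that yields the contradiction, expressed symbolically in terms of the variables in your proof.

Assume L is regular; let p be its pumping constant.
Choose w = a^p b^{p+p!+1}. Since p ≠ (p+p!+1)-1 = p+p!, w ∈ L; and |w| ≥ p.
Write w = xyz as guaranteed by the lemma, with |xy| ≤ p and |y| ≥ 1.
Because |xy| ≤ p and w begins with p copies of a, we have y = a^k with 1 ≤ k ≤ p.
Since 1 ≤ k ≤ p, k divides p!; set t = 1 + p!/k. Then xy^t z has p + (p!/k)·k = p + p! copies of a. Now the a-count is p+p! and (b-count)-1 = (p+p!+1)-1 = p+p!, so i+1 ≠ j fails. So xy^t z = a^{p+p!} b^{p+p!+1} ∉ L.
Contradiction. Therefore L is not regular.

a^{p+p!} b^{p+p!+1}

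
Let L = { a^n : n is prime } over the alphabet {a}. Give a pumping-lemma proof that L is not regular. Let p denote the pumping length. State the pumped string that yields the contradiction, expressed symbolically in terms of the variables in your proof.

Suppose for contradiction that L is regular, and let p be the pumping length.
Let q be a prime with q ≥ p+2 (infinitely many primes exist), and take w = a^q ∈ L with |w| = q ≥ p.
Write w = xyz as guaranteed by the lemma, with |xy| ≤ p and |y| > 0.
Then y = a^k for some k with 1 ≤ k ≤ p.
Since 1 ≤ k ≤ p, |xz| = q-k. Pump with i = q+1: |xy^{q+1}z| = (q-k)+(q+1)k = q+qk = q(1+k), which is composite (both factors ≥ 2). So xy^{q+1}z = a^{q(1+k)} ∉ L.
This is a contradiction; hence L is not regular.

a^{q(1+k)}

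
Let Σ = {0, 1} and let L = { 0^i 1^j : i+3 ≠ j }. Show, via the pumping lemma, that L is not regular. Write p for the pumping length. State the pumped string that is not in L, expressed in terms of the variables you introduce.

0^{p+p!} 1^{p+p!+3}

Suppose for contradiction that L is regular, and let p be the pumping length.
Choose w = 0^p 1^{p+p!+3}. Since p ≠ (p+p!+3)-3 = p+p!, w ∈ L; and |w| ≥ p.
The pumping lemma gives a decomposition w = xyz where |xy| ≤ p and y is nonempty.
Because |xy| ≤ p and w begins with p copies of 0, we have y = 0^k with 1 ≤ k ≤ p.
Since 1 ≤ k ≤ p, k divides p!; set t = 1 + p!/k. Then xy^t z has p + (p!/k)·k = p + p! copies of 0. Now the 0-count is p+p! and (1-count)-3 = (p+p!+3)-3 = p+p!, so i+3 ≠ j fails. So xy^t z = 0^{p+p!} 1^{p+p!+3} ∉ L.
This is a contradiction; hence L is not regular.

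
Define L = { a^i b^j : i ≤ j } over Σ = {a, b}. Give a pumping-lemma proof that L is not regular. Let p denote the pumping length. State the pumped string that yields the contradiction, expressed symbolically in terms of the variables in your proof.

Assume L is regular; let p be its pumping constant.
Choose w = a^p b^p ∈ L, with |w| = 2p ≥ p.
By the pumping lemma, w = xyz with |xy| ≤ p and |y| > 0.
Because |xy| ≤ p and w begins with p copies of a, we have y = a^k with 1 ≤ k ≤ p.
Consider xy^2z = a^{p+k} b^p. Since k ≥ 1, the a-count p+k exceeds the b-count p, so i ≤ j fails; thus xy^2z ∉ L.
Contradiction. Therefore L is not regular.

a^{p+k} b^p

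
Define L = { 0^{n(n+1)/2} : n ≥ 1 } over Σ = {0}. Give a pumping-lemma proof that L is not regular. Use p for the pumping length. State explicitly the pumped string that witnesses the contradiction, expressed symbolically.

0^{p(p+1)/2+k}

Toward a contradiction, assume L is regular with pumping length p.
Take w = 0^{p(p+1)/2} ∈ L with |w| = p(p+1)/2 ≥ p.
The pumping lemma gives a decomposition w = xyz where |xy| ≤ p and |y| ≥ 1.
Then y = 0^k for some k with 1 ≤ k ≤ p.
Pump with i = 2: xy^2z = 0^{p(p+1)/2+k}. Since 1 ≤ k ≤ p, p(p+1)/2 < p(p+1)/2+k ≤ p(p+1)/2+p < (p+1)(p+2)/2, so p(p+1)/2+k is strictly between consecutive triangular numbers. So xy^2z ∉ L.
Contradiction. Therefore L is not regular.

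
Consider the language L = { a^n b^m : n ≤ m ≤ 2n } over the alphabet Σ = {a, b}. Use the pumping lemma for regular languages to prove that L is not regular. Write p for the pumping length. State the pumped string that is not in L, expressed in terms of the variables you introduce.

Assume L is regular; let p be its pumping constant.
Take w = a^p b^p ∈ L (since p ≤ p ≤ 2p), with |w| = 2p ≥ p.
Write w = xyz as guaranteed by the lemma, with |xy| ≤ p and |y| ≥ 1.
The first p characters of w are a's, so xy (and hence y) consists only of a's. Write y = a^k, 1 ≤ k ≤ p.
Pump with i = 2: xy^2z = a^{p+k} b^p. Now n = p+k > p = m, so the condition n ≤ m fails. Thus xy^2z ∉ L.
Contradiction. Therefore L is not regular.

a^{p+k} b^p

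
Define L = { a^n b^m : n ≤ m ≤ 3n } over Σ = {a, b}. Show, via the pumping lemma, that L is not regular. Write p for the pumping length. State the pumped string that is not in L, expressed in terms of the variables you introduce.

a^{p+k} b^p

Assume L is regular. Let p be the pumping length given by the pumping lemma.
Take w = a^p b^p ∈ L (since p ≤ p ≤ 3p), with |w| = 2p ≥ p.
Write w = xyz as guaranteed by the lemma, with |xy| ≤ p and |y| > 0.
Since the first p symbols of w are all a's and |xy| ≤ p, y lies entirely in the leading a-block: y = a^k for some k with 1 ≤ k ≤ p.
Pump with i = 2: xy^2z = a^{p+k} b^p. Now n = p+k > p = m, so the condition n ≤ m fails. Thus xy^2z ∉ L.
This is a contradiction; hence L is not regular.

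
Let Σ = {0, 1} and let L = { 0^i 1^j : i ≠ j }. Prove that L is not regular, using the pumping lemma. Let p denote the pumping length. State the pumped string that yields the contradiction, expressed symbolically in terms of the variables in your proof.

Assume L is regular. Let p be the pumping length given by the pumping lemma.
Choose w = 0^p 1^{p+p!}. Since p ≠ p+p!, w ∈ L; and |w| ≥ p.
Write w = xyz as guaranteed by the lemma, with |xy| ≤ p and |y| > 0.
Since the first p symbols of w are all 0's and |xy| ≤ p, y lies entirely in the leading 0-block: y = 0^k for some k with 1 ≤ k ≤ p.
Since 1 ≤ k ≤ p, k divides p!; set t = 1 + p!/k. Then xy^t z has p + (p!/k)·k = p + p! copies of 0. Now the 0-count equals the 1-count, so i ≠ j fails. So xy^t z = 0^{p+p!} 1^{p+p!} ∉ L.
This contradicts the pumping lemma, so L is not regular.

0^{p+p!} 1^{p+p!}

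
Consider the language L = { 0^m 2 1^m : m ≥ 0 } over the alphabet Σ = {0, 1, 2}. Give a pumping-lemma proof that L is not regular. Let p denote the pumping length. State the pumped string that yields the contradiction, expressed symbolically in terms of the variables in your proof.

Suppose for contradiction that L is regular, and let p be the pumping length.
Take w = 0^p 2 1^p ∈ L with |w| = 2p+1 ≥ p.
Write w = xyz as guaranteed by the lemma, with |xy| ≤ p and |y| ≥ 1.
Because |xy| ≤ p and w begins with p copies of 0, we have y = 0^k with 1 ≤ k ≤ p.
Pump with i = 2: xy^2z = 0^{p+k} 2 1^p, which would require p+k = p. But k ≥ 1, so xy^2z ∉ L.
This contradicts the pumping lemma, so L is not regular.

0^{p+k} 2 1^p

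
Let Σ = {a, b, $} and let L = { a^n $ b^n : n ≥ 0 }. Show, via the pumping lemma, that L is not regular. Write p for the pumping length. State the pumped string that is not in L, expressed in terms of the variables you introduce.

Suppose for contradiction that L is regular, and let p be the pumping length.
Take w = a^p $ b^p ∈ L with |w| = 2p+1 ≥ p.
Write w = xyz as guaranteed by the lemma, with |xy| ≤ p and |y| > 0.
Because |xy| ≤ p and w begins with p copies of a, we have y = a^k with 1 ≤ k ≤ p.
Pump with i = 2: xy^2z = a^{p+k} $ b^p, which would require p+k = p. But k ≥ 1, so xy^2z ∉ L.
This contradicts the pumping lemma, so L is not regular.

a^{p+k} $ b^p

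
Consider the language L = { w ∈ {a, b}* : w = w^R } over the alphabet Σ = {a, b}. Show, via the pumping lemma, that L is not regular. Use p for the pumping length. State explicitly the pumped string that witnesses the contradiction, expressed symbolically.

a^{p+k} b a^p

Suppose for contradiction that L is regular, and let p be the pumping length.
Take w = a^p b a^p, a palindrome of length 2p+1 ≥ p.
The pumping lemma gives a decomposition w = xyz where |xy| ≤ p and |y| > 0.
Because |xy| ≤ p and w begins with p copies of a, we have y = a^k with 1 ≤ k ≤ p.
Pump with i = 2: xy^2z = a^{p+k} b a^p. Its reverse is a^p b a^{p+k}, which differs from xy^2z since k ≥ 1. So xy^2z is not a palindrome and xy^2z ∉ L.
This is a contradiction; hence L is not regular.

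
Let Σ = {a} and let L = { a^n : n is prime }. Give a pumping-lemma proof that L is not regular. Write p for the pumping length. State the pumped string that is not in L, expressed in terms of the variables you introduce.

a^{q(1+k)}

Suppose for contradiction that L is regular, and let p be the pumping length.
Let q be a prime with q ≥ p+2 (infinitely many primes exist), and take w = a^q ∈ L with |w| = q ≥ p.
Write w = xyz as guaranteed by the lemma, with |xy| ≤ p and y is nonempty.
Then y = a^k for some k with 1 ≤ k ≤ p.
Since 1 ≤ k ≤ p, |xz| = q-k. Pump with i = q+1: |xy^{q+1}z| = (q-k)+(q+1)k = q+qk = q(1+k), which is composite (both factors ≥ 2). So xy^{q+1}z = a^{q(1+k)} ∉ L.
This is a contradiction; hence L is not regular.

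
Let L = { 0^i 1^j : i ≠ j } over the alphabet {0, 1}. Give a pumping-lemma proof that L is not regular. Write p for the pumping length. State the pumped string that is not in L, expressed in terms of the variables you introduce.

Assume L is regular. Let p be the pumping length given by the pumping lemma.
Choose w = 0^p 1^{p+p!}. Since p ≠ p+p!, w ∈ L; and |w| ≥ p.
By the pumping lemma, w = xyz with |xy| ≤ p and |y| ≥ 1.
The first p characters of w are 0's, so xy (and hence y) consists only of 0's. Write y = 0^k, 1 ≤ k ≤ p.
Since 1 ≤ k ≤ p, k divides p!; set t = 1 + p!/k. Then xy^t z has p + (p!/k)·k = p + p! copies of 0. Now the 0-count equals the 1-count, so i ≠ j fails. So xy^t z = 0^{p+p!} 1^{p+p!} ∉ L.
Contradiction. Therefore L is not regular.

0^{p+p!} 1^{p+p!}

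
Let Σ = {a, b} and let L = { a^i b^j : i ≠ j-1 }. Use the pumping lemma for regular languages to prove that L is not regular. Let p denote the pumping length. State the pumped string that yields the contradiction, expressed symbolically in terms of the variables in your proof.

a^{p+p!} b^{p+p!+1}

Assume L is regular; let p be its pumping constant.
Choose w = a^p b^{p+p!+1}. Since p ≠ (p+p!+1)-1 = p+p!, w ∈ L; and |w| ≥ p.
The pumping lemma gives a decomposition w = xyz where |xy| ≤ p and |y| ≥ 1.
The first p characters of w are a's, so xy (and hence y) consists only of a's. Write y = a^k, 1 ≤ k ≤ p.
Since 1 ≤ k ≤ p, k divides p!; set t = 1 + p!/k. Then xy^t z has p + (p!/k)·k = p + p! copies of a. Now the a-count is p+p! and (b-count)-1 = (p+p!+1)-1 = p+p!, so i ≠ j-1 fails. So xy^t z = a^{p+p!} b^{p+p!+1} ∉ L.
This contradicts the pumping lemma, so L is not regular.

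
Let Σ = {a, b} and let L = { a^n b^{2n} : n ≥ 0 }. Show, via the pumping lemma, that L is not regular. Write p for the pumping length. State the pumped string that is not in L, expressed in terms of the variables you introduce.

Suppose for contradiction that L is regular, and let p be the pumping length.
Let w = a^p b^{2p} ∈ L; note |w| = 3p ≥ p.
Write w = xyz as guaranteed by the lemma, with |xy| ≤ p and |y| ≥ 1.
The first p characters of w are a's, so xy (and hence y) consists only of a's. Write y = a^k, 1 ≤ k ≤ p.
Pump with i = 2: xy^2z = a^{p+k} b^{2p}. For this to lie in L we would need 2p = 2(p+k), which forces k = 0. But k ≥ 1, so xy^2z ∉ L.
Contradiction. Therefore L is not regular.

a^{p+k} b^{2p}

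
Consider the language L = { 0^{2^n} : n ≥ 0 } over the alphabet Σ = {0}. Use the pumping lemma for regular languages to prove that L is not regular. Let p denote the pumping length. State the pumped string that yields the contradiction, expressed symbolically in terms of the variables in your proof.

0^{2^p+k}

Assume L is regular. Let p be the pumping length given by the pumping lemma.
Take w = 0^{2^p} ∈ L with |w| = 2^p ≥ p.
The pumping lemma gives a decomposition w = xyz where |xy| ≤ p and y is nonempty.
Then y = 0^k for some k with 1 ≤ k ≤ p.
Pump with i = 2: xy^2z = 0^{2^p+k}. Since 1 ≤ k ≤ p < 2^p, we have 2^p < 2^p+k < 2^{p+1}, so 2^p+k is not a power of 2. So xy^2z ∉ L.
This contradicts the pumping lemma, so L is not regular.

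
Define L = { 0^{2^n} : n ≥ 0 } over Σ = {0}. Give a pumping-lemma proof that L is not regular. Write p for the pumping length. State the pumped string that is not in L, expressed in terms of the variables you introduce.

0^{2^p+k}

Assume L is regular. Let p be the pumping length given by the pumping lemma.
Take w = 0^{2^p} ∈ L with |w| = 2^p ≥ p.
The pumping lemma gives a decomposition w = xyz where |xy| ≤ p and |y| > 0.
Then y = 0^k for some k with 1 ≤ k ≤ p.
Pump with i = 2: xy^2z = 0^{2^p+k}. Since 1 ≤ k ≤ p < 2^p, we have 2^p < 2^p+k < 2^{p+1}, so 2^p+k is not a power of 2. So xy^2z ∉ L.
Contradiction. Therefore L is not regular.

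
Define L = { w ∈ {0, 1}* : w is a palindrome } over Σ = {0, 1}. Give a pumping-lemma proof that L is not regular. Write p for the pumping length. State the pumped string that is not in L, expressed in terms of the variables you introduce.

Suppose for contradiction that L is regular, and let p be the pumping length.
Take w = 0^p 1 0^p, a palindrome of length 2p+1 ≥ p.
Write w = xyz as guaranteed by the lemma, with |xy| ≤ p and |y| > 0.
The first p characters of w are 0's, so xy (and hence y) consists only of 0's. Write y = 0^k, 1 ≤ k ≤ p.
Pump with i = 2: xy^2z = 0^{p+k} 1 0^p. Its reverse is 0^p 1 0^{p+k}, which differs from xy^2z since k ≥ 1. So xy^2z is not a palindrome and xy^2z ∉ L.
Contradiction. Therefore L is not regular.

0^{p+k} 1 0^p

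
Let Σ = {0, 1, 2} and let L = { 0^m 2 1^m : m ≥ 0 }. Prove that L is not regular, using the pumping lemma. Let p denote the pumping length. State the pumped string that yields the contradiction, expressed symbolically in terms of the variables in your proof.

Toward a contradiction, assume L is regular with pumping length p.
Take w = 0^p 2 1^p ∈ L with |w| = 2p+1 ≥ p.
The pumping lemma gives a decomposition w = xyz where |xy| ≤ p and |y| ≥ 1.
Since the first p symbols of w are all 0's and |xy| ≤ p, y lies entirely in the leading 0-block: y = 0^k for some k with 1 ≤ k ≤ p.
Pump with i = 2: xy^2z = 0^{p+k} 2 1^p, which would require p+k = p. But k ≥ 1, so xy^2z ∉ L.
This is a contradiction; hence L is not regular.

0^{p+k} 2 1^p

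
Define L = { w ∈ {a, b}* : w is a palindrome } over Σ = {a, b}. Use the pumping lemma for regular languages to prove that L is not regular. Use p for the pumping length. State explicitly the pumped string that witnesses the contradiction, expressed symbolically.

a^{p+k} b a^p

Assume L is regular. Let p be the pumping length given by the pumping lemma.
Take w = a^p b a^p, a palindrome of length 2p+1 ≥ p.
The pumping lemma gives a decomposition w = xyz where |xy| ≤ p and |y| ≥ 1.
The first p characters of w are a's, so xy (and hence y) consists only of a's. Write y = a^k, 1 ≤ k ≤ p.
Pump with i = 2: xy^2z = a^{p+k} b a^p. Its reverse is a^p b a^{p+k}, which differs from xy^2z since k ≥ 1. So xy^2z is not a palindrome and xy^2z ∉ L.
This contradicts the pumping lemma, so L is not regular.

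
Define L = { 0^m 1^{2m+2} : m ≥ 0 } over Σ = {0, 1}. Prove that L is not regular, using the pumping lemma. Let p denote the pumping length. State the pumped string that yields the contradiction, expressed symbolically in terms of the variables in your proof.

0^{p+k} 1^{2p+2}

Assume L is regular. Let p be the pumping length given by the pumping lemma.
Choose w = 0^p 1^{2p+2}, which is in L with |w| = 3p+2 ≥ p.
By the pumping lemma, w = xyz with |xy| ≤ p and y is nonempty.
Since the first p symbols of w are all 0's and |xy| ≤ p, y lies entirely in the leading 0-block: y = 0^k for some k with 1 ≤ k ≤ p.
Pump with i = 2: xy^2z = 0^{p+k} 1^{2p+2}. For this to lie in L we would need 2p+2 = 2(p+k)+2, which forces k = 0. But k ≥ 1, so xy^2z ∉ L.
This contradicts the pumping lemma, so L is not regular.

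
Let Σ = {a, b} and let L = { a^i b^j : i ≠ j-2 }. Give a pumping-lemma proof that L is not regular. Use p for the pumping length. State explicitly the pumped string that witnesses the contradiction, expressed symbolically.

a^{p+p!} b^{p+p!+2}

Suppose for contradiction that L is regular, and let p be the pumping length.
Choose w = a^p b^{p+p!+2}. Since p ≠ (p+p!+2)-2 = p+p!, w ∈ L; and |w| ≥ p.
By the pumping lemma, w = xyz with |xy| ≤ p and |y| > 0.
Because |xy| ≤ p and w begins with p copies of a, we have y = a^k with 1 ≤ k ≤ p.
Since 1 ≤ k ≤ p, k divides p!; set t = 1 + p!/k. Then xy^t z has p + (p!/k)·k = p + p! copies of a. Now the a-count is p+p! and (b-count)-2 = (p+p!+2)-2 = p+p!, so i ≠ j-2 fails. So xy^t z = a^{p+p!} b^{p+p!+2} ∉ L.
Contradiction. Therefore L is not regular.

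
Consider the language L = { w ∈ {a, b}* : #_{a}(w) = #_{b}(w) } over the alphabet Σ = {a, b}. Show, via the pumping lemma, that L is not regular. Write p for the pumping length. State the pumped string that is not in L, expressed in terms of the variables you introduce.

a^{p+k} b^p

Assume L is regular. Let p be the pumping length given by the pumping lemma.
Choose w = a^p b^p ∈ L with |w| = 2p ≥ p.
By the pumping lemma, w = xyz with |xy| ≤ p and |y| ≥ 1.
The first p characters of w are a's, so xy (and hence y) consists only of a's. Write y = a^k, 1 ≤ k ≤ p.
Pump with i = 2: xy^2z = a^{p+k} b^p has p+k occurrences of a but only p of b. Since k ≥ 1 the counts differ, so xy^2z ∉ L.
This contradicts the pumping lemma, so L is not regular.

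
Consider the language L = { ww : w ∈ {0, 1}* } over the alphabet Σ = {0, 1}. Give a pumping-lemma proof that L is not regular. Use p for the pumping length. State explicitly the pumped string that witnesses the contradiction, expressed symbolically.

Assume L is regular; let p be its pumping constant.
Take w = 0^p 1^p 0^p 1^p = uu where u = 0^p1^p; then w ∈ L and |w| = 4p ≥ p.
Write w = xyz as guaranteed by the lemma, with |xy| ≤ p and |y| > 0.
Since the first p symbols of w are all 0's and |xy| ≤ p, y lies entirely in the leading 0-block: y = 0^k for some k with 1 ≤ k ≤ p.
Pump with i = 2: xy^2z = 0^{p+k} 1^p 0^p 1^p, of length 4p+k. Suppose this equals vv. The string starts with 0 and ends with 1, so v does too; thus the boundary between the two copies of v is a 1→0 transition. There is exactly one such transition, at position 2p+k, so |v| = 2p+k and |vv| = 4p+2k ≠ 4p+k since k ≥ 1. So xy^2z ∉ L.
This contradicts the pumping lemma, so L is not regular.

0^{p+k} 1^p 0^p 1^p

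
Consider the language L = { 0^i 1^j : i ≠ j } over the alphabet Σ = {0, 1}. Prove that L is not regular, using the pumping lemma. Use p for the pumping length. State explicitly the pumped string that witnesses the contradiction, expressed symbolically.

0^{p+p!} 1^{p+p!}

Assume L is regular. Let p be the pumping length given by the pumping lemma.
Choose w = 0^p 1^{p+p!}. Since p ≠ p+p!, w ∈ L; and |w| ≥ p.
The pumping lemma gives a decomposition w = xyz where |xy| ≤ p and y is nonempty.
Since the first p symbols of w are all 0's and |xy| ≤ p, y lies entirely in the leading 0-block: y = 0^k for some k with 1 ≤ k ≤ p.
Since 1 ≤ k ≤ p, k divides p!; set t = 1 + p!/k. Then xy^t z has p + (p!/k)·k = p + p! copies of 0. Now the 0-count equals the 1-count, so i ≠ j fails. So xy^t z = 0^{p+p!} 1^{p+p!} ∉ L.
This contradicts the pumping lemma, so L is not regular.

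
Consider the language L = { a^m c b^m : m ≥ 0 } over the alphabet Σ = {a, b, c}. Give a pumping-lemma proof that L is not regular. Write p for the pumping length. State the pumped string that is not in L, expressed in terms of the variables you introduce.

Suppose for contradiction that L is regular, and let p be the pumping length.
Take w = a^p c b^p ∈ L with |w| = 2p+1 ≥ p.
By the pumping lemma, w = xyz with |xy| ≤ p and y is nonempty.
Since the first p symbols of w are all a's and |xy| ≤ p, y lies entirely in the leading a-block: y = a^k for some k with 1 ≤ k ≤ p.
Pump with i = 2: xy^2z = a^{p+k} c b^p, which would require p+k = p. But k ≥ 1, so xy^2z ∉ L.
This contradicts the pumping lemma, so L is not regular.

a^{p+k} c b^p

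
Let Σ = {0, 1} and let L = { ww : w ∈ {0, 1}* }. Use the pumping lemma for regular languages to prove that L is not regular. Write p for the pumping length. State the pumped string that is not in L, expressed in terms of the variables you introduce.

0^{p+k} 1^p 0^p 1^p

Toward a contradiction, assume L is regular with pumping length p.
Take w = 0^p 1^p 0^p 1^p = uu where u = 0^p1^p; then w ∈ L and |w| = 4p ≥ p.
The pumping lemma gives a decomposition w = xyz where |xy| ≤ p and |y| > 0.
Because |xy| ≤ p and w begins with p copies of 0, we have y = 0^k with 1 ≤ k ≤ p.
Pump with i = 2: xy^2z = 0^{p+k} 1^p 0^p 1^p, of length 4p+k. Suppose this equals vv. The string starts with 0 and ends with 1, so v does too; thus the boundary between the two copies of v is a 1→0 transition. There is exactly one such transition, at position 2p+k, so |v| = 2p+k and |vv| = 4p+2k ≠ 4p+k since k ≥ 1. So xy^2z ∉ L.
Contradiction. Therefore L is not regular.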